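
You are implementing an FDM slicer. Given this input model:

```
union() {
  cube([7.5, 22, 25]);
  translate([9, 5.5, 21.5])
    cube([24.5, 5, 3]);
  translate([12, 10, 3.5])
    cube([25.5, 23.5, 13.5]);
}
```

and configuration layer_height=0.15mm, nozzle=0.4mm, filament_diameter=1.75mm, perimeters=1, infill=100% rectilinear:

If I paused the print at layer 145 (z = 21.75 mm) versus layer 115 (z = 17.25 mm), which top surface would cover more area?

Layer 145 (z = 21.75): the cube (footprint 7.5×22) is included at this height (area 165.00 mm²); the 24.5×5 cube at (9, 5.5) contributes its full rectangle (area 122.50 mm²); the cube at (12, 10) does not reach this height (z outside [3.5, 17]); Merging all regions: the 2 present regions are separate (no shared area or edge), so areas and boundary lengths simply add and each stays a separate island — area = 287.50 mm². So its area = 287.50 mm². Layer 115 (z = 17.25): the cube is present — its section is the full 7.5×22 rectangle (area 165.00 mm²); the cube at (9, 5.5) is not intersected at this z (z outside [21.5, 24.5]); the cube at (12, 10) is absent (z outside [3.5, 17]); Merging all regions: only the 7.5×22 cube is present, so the union is just that shape — area = 165.00 mm². So its area = 165.00 mm². Layer 145 is larger (287.50 vs 165.00 mm²).

layer 145 (z = 21.75 mm)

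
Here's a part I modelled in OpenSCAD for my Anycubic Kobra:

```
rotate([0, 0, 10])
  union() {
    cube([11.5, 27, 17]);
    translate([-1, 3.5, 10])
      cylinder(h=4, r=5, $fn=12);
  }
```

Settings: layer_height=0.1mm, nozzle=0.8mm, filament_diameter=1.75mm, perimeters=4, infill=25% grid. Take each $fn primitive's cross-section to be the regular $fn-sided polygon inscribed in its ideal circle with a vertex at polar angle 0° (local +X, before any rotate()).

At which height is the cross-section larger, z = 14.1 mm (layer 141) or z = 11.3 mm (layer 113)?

Layer 141 (z = 14.1): the cube is present — its section is the full 11.5×27 rectangle (area 310.50 mm²); the cylinder at (-1, 3.5) is not intersected at this z (z outside [10, 14]); Combining (union): only the 11.5×27 cube is present, so the union is just that shape — area = 310.50 mm²; (rotated 10° about Z; rotation is an isometry so areas/perimeters/island counts are preserved). So its area = 310.50 mm². Layer 113 (z = 11.3): the 11.5×27 cube contributes its full rectangle (area 310.50 mm²); the r=5 cylinder at (-1, 3.5) gives a regular 12-gon of circumradius 5 (constant along its height) (area = (12/2)·5.000²·sin(360°/12) = 75.00 mm²); Taking the union: the regions partially overlap — summed areas 385.50 mm² minus the doubly-counted overlap 25.88 mm² gives 359.62 mm² — area = 359.62 mm²; (whole slice rotated 10° about Z — lengths, areas and connectivity unchanged). So its area = 359.62 mm². Layer 113 is larger (359.62 vs 310.50 mm²).

layer 113 (z = 11.3 mm)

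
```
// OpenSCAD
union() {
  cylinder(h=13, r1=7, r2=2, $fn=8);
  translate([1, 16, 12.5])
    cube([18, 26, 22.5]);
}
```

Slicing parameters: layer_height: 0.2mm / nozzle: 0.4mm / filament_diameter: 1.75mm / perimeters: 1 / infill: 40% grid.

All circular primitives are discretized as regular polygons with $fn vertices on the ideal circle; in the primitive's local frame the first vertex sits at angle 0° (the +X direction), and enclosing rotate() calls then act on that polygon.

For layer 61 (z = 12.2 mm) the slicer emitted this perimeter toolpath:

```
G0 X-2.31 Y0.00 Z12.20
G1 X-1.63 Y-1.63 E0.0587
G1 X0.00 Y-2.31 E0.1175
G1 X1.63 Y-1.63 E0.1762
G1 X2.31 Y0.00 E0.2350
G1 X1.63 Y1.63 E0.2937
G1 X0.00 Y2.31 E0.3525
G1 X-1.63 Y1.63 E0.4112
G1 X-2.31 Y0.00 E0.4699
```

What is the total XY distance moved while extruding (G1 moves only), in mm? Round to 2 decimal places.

14.13 mm

Sum the Euclidean lengths of each G1 segment: total = 14.13 mm.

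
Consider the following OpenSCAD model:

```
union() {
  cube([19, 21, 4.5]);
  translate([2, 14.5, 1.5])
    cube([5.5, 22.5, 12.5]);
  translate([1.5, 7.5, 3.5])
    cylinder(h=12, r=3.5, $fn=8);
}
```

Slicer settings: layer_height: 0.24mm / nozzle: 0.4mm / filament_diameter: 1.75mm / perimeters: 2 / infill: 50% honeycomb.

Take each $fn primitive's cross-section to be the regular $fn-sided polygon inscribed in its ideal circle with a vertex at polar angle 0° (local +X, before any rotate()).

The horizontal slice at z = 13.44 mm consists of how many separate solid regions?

2

At z = 13.44 mm: the cube is not intersected at this z (z outside [0, 4.5]); the cube at (2, 14.5) is present — its section is the full 5.5×22.5 rectangle; the r=3.5 cylinder at (1.5, 7.5) gives a regular 8-gon of circumradius 3.5 (constant along its height); Combining (union): the 2 present regions are separate (no shared area or edge), so areas and boundary lengths simply add and each stays a separate island — 2 connected regions. The result has 2 disconnected regions.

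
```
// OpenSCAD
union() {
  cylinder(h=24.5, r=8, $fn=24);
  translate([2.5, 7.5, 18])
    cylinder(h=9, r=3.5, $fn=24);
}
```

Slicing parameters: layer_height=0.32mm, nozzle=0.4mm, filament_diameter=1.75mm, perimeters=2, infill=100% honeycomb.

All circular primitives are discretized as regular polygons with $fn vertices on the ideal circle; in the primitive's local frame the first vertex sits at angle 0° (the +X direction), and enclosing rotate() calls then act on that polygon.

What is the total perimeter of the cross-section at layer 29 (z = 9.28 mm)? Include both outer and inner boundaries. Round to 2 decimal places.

50.12 mm

At z = 9.28 mm: the r=8 cylinder contributes a regular 24-gon of circumradius 8 (perimeter = 2·24·8.000·sin(180°/24) = 50.12 mm); the cylinder at (2.5, 7.5) does not reach this height (z outside [18, 27]); Merging all regions: only the r=8 cylinder is present, so the union is just that shape — boundary = 50.12 mm. Overall, the cross-section is a single solid region. Total boundary length (outer) = 50.12 mm.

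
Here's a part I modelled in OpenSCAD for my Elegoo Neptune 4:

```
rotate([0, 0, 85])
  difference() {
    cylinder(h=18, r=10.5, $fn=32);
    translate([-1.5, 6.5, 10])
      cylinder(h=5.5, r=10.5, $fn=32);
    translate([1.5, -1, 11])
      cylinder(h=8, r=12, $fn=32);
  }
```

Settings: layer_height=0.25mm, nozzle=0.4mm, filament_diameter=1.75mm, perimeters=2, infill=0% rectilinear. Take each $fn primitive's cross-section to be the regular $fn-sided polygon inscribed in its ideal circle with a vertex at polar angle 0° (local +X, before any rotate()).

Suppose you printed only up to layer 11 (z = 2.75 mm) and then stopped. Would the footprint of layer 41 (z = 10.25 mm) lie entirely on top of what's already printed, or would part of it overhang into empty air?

entirely on top

Compare the two slices. At z = 2.75: the cylinder: section is a regular 32-gon, circumradius r=10.5 (area = (32/2)·10.500²·sin(360°/32) = 344.14 mm²); the cylinder at (-1.5, 6.5) does not reach this height (z outside [10, 15.5]); the cylinder at (1.5, -1) is not intersected at this z (z outside [11, 19]); Subtracting the remaining from the first: none of the subtracted shapes is present at this height, so the r=10.5 cylinder is unchanged — area = 344.14 mm²; (whole slice rotated 85° about Z — lengths, areas and connectivity unchanged). At z = 10.25: the cylinder: section is a regular 32-gon, circumradius r=10.5 (area = (32/2)·10.500²·sin(360°/32) = 344.14 mm²); the r=10.5 cylinder at (-1.5, 6.5) contributes a regular 32-gon of circumradius 10.5 (area = (32/2)·10.500²·sin(360°/32) = 344.14 mm²); the cylinder at (1.5, -1) is not intersected at this z (z outside [11, 19]); Taking the first minus the rest: starting from the r=10.5 cylinder (344.14 mm²), the r=10.5 cylinder at (-1.5, 6.5) partially overlaps it — only the 206.92 mm² overlap (of its 344.14 mm²) is removed, clipping the outline — area = 137.22 mm²; (rotated 85° about Z; rotation is an isometry so areas/perimeters/island counts are preserved). Checking containment: the cross-section at z = 10.25 is a subset of the cross-section at z = 2.75.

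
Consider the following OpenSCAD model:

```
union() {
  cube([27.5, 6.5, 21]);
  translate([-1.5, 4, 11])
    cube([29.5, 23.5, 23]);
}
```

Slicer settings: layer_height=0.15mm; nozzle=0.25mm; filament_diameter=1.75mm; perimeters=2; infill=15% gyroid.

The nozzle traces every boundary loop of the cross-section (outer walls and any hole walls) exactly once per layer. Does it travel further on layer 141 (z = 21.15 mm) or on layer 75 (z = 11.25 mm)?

layer 75 (z = 11.25 mm)

Layer 141 (z = 21.15): the cube does not reach this height (z outside [0, 21]); the cube at (-1.5, 4) is present — its section is the full 29.5×23.5 rectangle (perimeter 106.00 mm); Combining (union): only the 29.5×23.5 cube at (-1.5, 4) is present, so the union is just that shape — boundary = 106.00 mm. So its perimeter = 106.00 mm. Layer 75 (z = 11.25): the cube (footprint 27.5×6.5) is included at this height (perimeter 68.00 mm); the cube at (-1.5, 4) is present — its section is the full 29.5×23.5 rectangle (perimeter 106.00 mm); Taking the union: the regions partially overlap (shared area 68.75 mm²), so the edge portions inside another operand are dropped and the merged outline is re-measured after clipping — boundary = 114.00 mm. So its perimeter = 114.00 mm. Layer 75 is larger (114.00 vs 106.00 mm).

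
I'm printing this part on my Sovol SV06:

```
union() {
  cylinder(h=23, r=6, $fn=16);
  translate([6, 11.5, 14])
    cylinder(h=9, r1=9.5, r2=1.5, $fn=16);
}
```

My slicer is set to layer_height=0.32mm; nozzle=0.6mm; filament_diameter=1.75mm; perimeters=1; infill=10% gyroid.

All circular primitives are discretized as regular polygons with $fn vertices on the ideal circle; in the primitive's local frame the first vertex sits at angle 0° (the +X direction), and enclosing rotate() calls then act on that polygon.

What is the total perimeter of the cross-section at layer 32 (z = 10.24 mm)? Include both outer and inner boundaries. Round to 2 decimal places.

At z = 10.24 mm: the r=6 cylinder contributes a regular 16-gon of circumradius 6 (perimeter = 2·16·6.000·sin(180°/16) = 37.46 mm); the cone at (6, 11.5) is not intersected at this z (z outside [14, 23]); Merging all regions: only the r=6 cylinder is present, so the union is just that shape — boundary = 37.46 mm. Overall, the cross-section is a single solid region. Total boundary length (outer) = 37.46 mm.

37.46 mm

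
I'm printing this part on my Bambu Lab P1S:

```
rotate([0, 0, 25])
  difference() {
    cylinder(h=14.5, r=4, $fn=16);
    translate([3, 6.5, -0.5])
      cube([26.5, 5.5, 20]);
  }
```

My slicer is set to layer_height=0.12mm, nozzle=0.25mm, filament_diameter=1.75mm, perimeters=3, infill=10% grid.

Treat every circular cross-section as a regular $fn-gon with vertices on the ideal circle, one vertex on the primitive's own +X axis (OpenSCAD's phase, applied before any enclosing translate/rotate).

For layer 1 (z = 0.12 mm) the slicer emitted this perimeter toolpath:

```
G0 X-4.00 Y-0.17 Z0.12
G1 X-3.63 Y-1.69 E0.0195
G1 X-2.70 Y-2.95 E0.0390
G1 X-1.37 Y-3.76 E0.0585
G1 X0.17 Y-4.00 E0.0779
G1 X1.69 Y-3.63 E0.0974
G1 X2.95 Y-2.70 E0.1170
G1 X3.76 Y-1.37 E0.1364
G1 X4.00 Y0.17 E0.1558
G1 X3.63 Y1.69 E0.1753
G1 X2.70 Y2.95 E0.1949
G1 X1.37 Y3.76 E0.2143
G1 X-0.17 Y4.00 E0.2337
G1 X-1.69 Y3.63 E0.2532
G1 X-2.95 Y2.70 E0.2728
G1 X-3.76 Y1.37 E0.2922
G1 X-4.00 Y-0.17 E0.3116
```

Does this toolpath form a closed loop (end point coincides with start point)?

Start point (G0): (-4.00, -0.17). End point (last G1): the path returns to the start — closed.

yes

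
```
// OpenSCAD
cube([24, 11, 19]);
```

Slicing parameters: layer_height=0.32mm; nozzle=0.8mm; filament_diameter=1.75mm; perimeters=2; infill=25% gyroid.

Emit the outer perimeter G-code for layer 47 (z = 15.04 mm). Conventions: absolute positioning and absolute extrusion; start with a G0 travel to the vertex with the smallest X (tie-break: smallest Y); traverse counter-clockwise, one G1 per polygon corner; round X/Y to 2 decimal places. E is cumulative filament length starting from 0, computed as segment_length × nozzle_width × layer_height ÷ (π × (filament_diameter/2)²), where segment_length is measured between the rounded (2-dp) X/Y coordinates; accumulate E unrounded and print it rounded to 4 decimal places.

G0 X0.00 Y0.00 Z15.04
G1 X24.00 Y0.00 E2.5544
G1 X24.00 Y11.00 E3.7251
G1 X0.00 Y11.00 E6.2795
G1 X0.00 Y0.00 E7.4503

At z = 15.04 mm: the 24×11 cube contributes its full rectangle. The outline is a single polygon with 4 vertices. Extrusion per mm of travel: 0.8 × 0.32 / (π × 0.875²) = 0.106432. Accumulating E over each segment gives final E = 7.4503.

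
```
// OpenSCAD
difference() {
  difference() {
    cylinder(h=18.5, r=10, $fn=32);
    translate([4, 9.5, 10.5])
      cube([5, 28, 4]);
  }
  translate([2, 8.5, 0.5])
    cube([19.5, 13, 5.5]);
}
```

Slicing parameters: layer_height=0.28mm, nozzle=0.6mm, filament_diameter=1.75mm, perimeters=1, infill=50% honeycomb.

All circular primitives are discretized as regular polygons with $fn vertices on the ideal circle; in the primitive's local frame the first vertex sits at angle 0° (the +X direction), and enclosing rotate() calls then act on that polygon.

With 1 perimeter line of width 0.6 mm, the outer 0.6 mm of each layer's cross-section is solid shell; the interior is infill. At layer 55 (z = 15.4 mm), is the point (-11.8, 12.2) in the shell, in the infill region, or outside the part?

outside

At z = 15.4 mm: the r=10 cylinder contributes a regular 32-gon of circumradius 10; the cube at (4, 9.5) is not intersected at this z (z outside [10.5, 14.5]); Subtracting the remaining from the first: none of the subtracted shapes is present at this height, so the r=10 cylinder is unchanged — 1 connected region; the cube at (2, 8.5) does not reach this height (z outside [0.5, 6]); After the difference (first − rest): none of the subtracted shapes is present at this height, so that combined region is unchanged — 1 connected region. Overall, the cross-section is a single solid region. The nearest boundary edge runs (-5.56, 8.31)→(-7.07, 7.07); distance from the point to it = 6.98 mm. The point is not inside any of the regions above, so it lies outside the cross-section (6.98 mm from the nearest boundary).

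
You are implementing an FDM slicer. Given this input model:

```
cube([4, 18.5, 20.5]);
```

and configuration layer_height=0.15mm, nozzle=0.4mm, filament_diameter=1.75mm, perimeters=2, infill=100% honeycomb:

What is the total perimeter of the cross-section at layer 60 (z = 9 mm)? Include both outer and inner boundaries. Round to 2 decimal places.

At z = 9 mm: the cube is present — its section is the full 4×18.5 rectangle (perimeter 45.00 mm). Overall, the cross-section is a single solid region. Total boundary length (outer) = 45.00 mm.

45.00 mm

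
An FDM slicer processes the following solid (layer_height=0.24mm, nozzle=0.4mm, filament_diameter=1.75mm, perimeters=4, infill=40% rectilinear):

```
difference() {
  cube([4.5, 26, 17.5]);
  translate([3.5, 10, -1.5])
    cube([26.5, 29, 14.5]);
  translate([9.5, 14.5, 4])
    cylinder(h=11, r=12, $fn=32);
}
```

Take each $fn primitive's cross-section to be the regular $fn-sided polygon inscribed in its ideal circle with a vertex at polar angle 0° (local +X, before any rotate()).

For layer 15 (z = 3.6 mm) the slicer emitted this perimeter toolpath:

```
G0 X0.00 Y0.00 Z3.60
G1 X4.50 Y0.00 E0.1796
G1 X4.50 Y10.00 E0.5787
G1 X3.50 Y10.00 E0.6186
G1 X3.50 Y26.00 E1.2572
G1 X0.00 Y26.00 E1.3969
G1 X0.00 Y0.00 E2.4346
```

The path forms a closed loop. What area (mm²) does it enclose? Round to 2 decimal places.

101.00 mm²

Apply the shoelace formula to the sequence of (X, Y) vertices; enclosed area = 101.00 mm².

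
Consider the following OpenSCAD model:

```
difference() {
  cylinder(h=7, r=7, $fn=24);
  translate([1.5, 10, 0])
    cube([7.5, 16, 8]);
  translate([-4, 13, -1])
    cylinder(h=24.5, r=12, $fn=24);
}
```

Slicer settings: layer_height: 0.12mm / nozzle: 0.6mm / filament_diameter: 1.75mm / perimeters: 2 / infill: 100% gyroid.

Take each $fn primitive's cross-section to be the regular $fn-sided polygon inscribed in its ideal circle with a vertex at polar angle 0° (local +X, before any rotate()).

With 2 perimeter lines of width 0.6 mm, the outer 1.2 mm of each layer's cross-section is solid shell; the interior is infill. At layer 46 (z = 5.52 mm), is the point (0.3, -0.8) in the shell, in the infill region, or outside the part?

infill

At z = 5.52 mm: the r=7 cylinder gives a regular 24-gon of circumradius 7 (constant along its height); the 7.5×16 cube at (1.5, 10) contributes its full rectangle; the r=12 cylinder at (-4, 13) gives a regular 24-gon of circumradius 12 (constant along its height); Subtracting the remaining from the first: starting from the r=7 cylinder, the 7.5×16 cube at (1.5, 10) misses the remaining region (no effect); the r=12 cylinder at (-4, 13) partially overlaps it — only the 45.22 mm² overlap (of its 447.24 mm²) is removed, clipping the outline — 1 connected region. Overall, the cross-section is a single solid region. The nearest boundary edge runs (-0.89, 1.41)→(2.00, 2.61); distance from the point to it = 2.50 mm. The point is inside the cross-section and 2.50 mm from the nearest boundary — more than the 1.2 mm shell width (2 × 0.6), so it's in the infill interior.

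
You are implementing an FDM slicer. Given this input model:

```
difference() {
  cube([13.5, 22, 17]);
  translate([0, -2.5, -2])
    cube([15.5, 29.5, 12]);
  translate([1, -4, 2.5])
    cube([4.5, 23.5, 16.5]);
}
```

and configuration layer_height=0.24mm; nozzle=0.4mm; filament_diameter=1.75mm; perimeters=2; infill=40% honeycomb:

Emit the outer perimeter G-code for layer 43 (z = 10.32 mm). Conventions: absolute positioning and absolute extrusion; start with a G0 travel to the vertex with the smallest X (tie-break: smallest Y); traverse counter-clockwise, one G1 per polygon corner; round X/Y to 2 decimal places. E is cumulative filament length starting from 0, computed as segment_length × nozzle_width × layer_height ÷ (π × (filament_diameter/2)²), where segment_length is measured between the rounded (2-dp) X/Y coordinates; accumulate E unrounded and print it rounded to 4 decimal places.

At z = 10.32 mm: the 13.5×22 cube contributes its full rectangle; the cube at (0, -2.5) is not intersected at this z (z outside [-2, 10]); the 4.5×23.5 cube at (1, -4) contributes its full rectangle; Taking the first minus the rest: starting from the 13.5×22 cube, the 4.5×23.5 cube at (1, -4) partially overlaps it — only the 87.75 mm² overlap (of its 105.75 mm²) is removed, clipping the outline — 1 connected region. The outline is a single polygon with 8 vertices. Extrusion per mm of travel: 0.4 × 0.24 / (π × 0.875²) = 0.039912. Accumulating E over each segment gives final E = 4.3903.

G0 X0.00 Y0.00 Z10.32
G1 X1.00 Y0.00 E0.0399
G1 X1.00 Y19.50 E0.8182
G1 X5.50 Y19.50 E0.9978
G1 X5.50 Y0.00 E1.7761
G1 X13.50 Y0.00 E2.0954
G1 X13.50 Y22.00 E2.9735
G1 X0.00 Y22.00 E3.5123
G1 X0.00 Y0.00 E4.3903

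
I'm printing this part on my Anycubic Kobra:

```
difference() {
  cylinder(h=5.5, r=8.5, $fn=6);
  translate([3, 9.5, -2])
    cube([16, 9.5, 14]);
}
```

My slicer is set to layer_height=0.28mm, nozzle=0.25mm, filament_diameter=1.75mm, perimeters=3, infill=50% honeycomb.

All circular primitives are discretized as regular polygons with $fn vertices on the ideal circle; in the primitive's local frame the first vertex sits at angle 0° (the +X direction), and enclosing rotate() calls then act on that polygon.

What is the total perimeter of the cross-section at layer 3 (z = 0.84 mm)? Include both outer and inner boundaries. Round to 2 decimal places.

51.00 mm

At z = 0.84 mm: the r=8.5 cylinder gives a regular 6-gon of circumradius 8.5 (constant along its height) (perimeter = 2·6·8.500·sin(180°/6) = 51.00 mm); the cube at (3, 9.5) is present — its section is the full 16×9.5 rectangle (perimeter 51.00 mm); Taking the first minus the rest: starting from the r=8.5 cylinder, the 16×9.5 cube at (3, 9.5) misses the remaining region (no effect) — boundary = 51.00 mm. Overall, the cross-section is a single solid region. Total boundary length (outer) = 51.00 mm.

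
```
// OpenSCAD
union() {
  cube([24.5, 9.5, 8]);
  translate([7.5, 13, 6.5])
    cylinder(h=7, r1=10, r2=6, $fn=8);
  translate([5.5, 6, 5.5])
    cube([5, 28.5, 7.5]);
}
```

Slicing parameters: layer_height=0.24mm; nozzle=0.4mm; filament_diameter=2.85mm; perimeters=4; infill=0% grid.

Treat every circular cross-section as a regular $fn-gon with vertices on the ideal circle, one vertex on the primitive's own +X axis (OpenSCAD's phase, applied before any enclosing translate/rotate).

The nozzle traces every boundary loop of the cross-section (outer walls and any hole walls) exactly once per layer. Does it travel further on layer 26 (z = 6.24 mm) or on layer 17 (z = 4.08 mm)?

layer 26 (z = 6.24 mm)

Layer 26 (z = 6.24): the cube (footprint 24.5×9.5) is included at this height (perimeter 68.00 mm); the cone at (7.5, 13) is not intersected at this z (z outside [6.5, 13.5]); the cube at (5.5, 6) is present — its section is the full 5×28.5 rectangle (perimeter 67.00 mm); Merging all regions: the regions partially overlap (shared area 17.50 mm²), so the edge portions inside another operand are dropped and the merged outline is re-measured after clipping — boundary = 118.00 mm. So its perimeter = 118.00 mm. Layer 17 (z = 4.08): the 24.5×9.5 cube contributes its full rectangle (perimeter 68.00 mm); the cone at (7.5, 13) is not intersected at this z (z outside [6.5, 13.5]); the cube at (5.5, 6) is not intersected at this z (z outside [5.5, 13]); Merging all regions: only the 24.5×9.5 cube is present, so the union is just that shape — boundary = 68.00 mm. So its perimeter = 68.00 mm. Layer 26 is larger (118.00 vs 68.00 mm).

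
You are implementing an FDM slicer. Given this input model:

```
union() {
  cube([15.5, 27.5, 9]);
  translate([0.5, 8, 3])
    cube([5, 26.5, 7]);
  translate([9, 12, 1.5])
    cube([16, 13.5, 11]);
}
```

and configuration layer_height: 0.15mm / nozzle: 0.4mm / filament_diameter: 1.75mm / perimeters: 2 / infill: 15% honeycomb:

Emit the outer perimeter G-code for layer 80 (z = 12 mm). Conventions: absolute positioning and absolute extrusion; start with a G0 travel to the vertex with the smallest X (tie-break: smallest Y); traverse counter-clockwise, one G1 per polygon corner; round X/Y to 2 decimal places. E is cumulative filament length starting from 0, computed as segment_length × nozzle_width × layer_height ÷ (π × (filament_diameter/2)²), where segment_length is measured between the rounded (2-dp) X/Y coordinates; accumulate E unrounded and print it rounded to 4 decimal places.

At z = 12 mm: the cube does not reach this height (z outside [0, 9]); the cube at (0.5, 8) is not intersected at this z (z outside [3, 10]); the 16×13.5 cube at (9, 12) contributes its full rectangle; Taking the union: only the 16×13.5 cube at (9, 12) is present, so the union is just that shape — 1 connected region. The outline is a single polygon with 4 vertices. Extrusion per mm of travel: 0.4 × 0.15 / (π × 0.875²) = 0.024945. Accumulating E over each segment gives final E = 1.4718.

G0 X9.00 Y12.00 Z12.00
G1 X25.00 Y12.00 E0.3991
G1 X25.00 Y25.50 E0.7359
G1 X9.00 Y25.50 E1.1350
G1 X9.00 Y12.00 E1.4718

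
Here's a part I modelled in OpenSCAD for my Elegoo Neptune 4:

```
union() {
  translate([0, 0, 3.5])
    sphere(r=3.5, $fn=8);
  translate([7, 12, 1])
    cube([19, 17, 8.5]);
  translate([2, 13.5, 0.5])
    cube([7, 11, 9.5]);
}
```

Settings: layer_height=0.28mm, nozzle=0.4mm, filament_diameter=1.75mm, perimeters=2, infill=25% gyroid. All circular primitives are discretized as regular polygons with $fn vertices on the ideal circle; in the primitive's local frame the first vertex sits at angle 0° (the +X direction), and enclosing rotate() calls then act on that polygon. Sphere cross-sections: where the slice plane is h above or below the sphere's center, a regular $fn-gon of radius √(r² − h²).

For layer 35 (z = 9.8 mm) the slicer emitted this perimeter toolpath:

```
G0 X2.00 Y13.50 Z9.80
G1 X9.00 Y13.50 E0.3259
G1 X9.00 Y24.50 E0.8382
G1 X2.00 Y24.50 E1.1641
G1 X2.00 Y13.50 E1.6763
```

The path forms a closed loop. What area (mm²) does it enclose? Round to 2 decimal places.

Apply the shoelace formula to the sequence of (X, Y) vertices; enclosed area = 77.00 mm².

77.00 mm²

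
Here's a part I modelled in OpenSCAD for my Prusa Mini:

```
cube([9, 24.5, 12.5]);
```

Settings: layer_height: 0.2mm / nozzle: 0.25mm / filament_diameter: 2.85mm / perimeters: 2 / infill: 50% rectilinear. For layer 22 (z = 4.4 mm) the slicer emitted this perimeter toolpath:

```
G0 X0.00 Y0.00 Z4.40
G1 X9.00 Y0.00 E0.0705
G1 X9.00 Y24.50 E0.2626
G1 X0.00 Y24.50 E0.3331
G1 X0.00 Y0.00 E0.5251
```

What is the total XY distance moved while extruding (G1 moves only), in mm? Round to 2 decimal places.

Sum the Euclidean lengths of each G1 segment: total = 67.00 mm.

67.00 mm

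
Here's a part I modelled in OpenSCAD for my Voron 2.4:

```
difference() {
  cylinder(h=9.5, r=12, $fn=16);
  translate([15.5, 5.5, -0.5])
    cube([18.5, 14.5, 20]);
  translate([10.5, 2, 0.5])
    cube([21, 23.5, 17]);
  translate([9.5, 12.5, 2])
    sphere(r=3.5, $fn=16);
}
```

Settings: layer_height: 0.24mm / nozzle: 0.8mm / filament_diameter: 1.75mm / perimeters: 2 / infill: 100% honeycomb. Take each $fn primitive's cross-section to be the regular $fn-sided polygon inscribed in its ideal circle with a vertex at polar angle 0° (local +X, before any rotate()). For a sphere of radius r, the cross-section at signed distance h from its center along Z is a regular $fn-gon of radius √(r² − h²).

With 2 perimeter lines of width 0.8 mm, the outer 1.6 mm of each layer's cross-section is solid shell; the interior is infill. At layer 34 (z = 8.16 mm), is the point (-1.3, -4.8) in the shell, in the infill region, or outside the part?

infill

At z = 8.16 mm: the cylinder: section is a regular 16-gon, circumradius r=12; the cube at (15.5, 5.5) is present — its section is the full 18.5×14.5 rectangle; the cube at (10.5, 2) (footprint 21×23.5) is included at this height; the sphere at (9.5, 12.5) does not reach this height (|z−center|=6.160 > r=3.5); Subtracting the remaining from the first: starting from the r=12 cylinder, the 18.5×14.5 cube at (15.5, 5.5) misses the remaining region (no effect); the 21×23.5 cube at (10.5, 2) partially overlaps it — only the 2.45 mm² overlap (of its 493.50 mm²) is removed, clipping the outline — 1 connected region. Overall, the cross-section is a single solid region. The nearest boundary edge runs (-0.00, -12.00)→(-4.59, -11.09); distance from the point to it = 6.81 mm. The point is inside the cross-section and 6.81 mm from the nearest boundary — more than the 1.6 mm shell width (2 × 0.8), so it's in the infill interior.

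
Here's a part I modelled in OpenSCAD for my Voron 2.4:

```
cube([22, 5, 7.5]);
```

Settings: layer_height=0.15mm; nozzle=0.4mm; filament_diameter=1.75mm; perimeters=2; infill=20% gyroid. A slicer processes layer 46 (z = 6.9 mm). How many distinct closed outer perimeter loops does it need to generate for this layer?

1

At z = 6.9 mm: the cube is present — its section is the full 22×5 rectangle. The result has 1 disconnected region.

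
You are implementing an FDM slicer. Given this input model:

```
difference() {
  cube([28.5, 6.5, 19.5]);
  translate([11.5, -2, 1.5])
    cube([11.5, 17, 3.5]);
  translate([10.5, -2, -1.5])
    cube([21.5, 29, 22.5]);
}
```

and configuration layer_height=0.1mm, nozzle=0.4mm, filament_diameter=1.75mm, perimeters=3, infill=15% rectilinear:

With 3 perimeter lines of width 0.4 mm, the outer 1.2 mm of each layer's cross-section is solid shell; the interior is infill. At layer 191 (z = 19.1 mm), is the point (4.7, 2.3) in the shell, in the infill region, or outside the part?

infill

At z = 19.1 mm: the cube (footprint 28.5×6.5) is included at this height; the cube at (11.5, -2) is absent (z outside [1.5, 5]); the cube at (10.5, -2) (footprint 21.5×29) is included at this height; Subtracting the remaining from the first: starting from the 28.5×6.5 cube, the 21.5×29 cube at (10.5, -2) partially overlaps it — only the 117.00 mm² overlap (of its 623.50 mm²) is removed, clipping the outline — 1 connected region. Overall, the cross-section is a single solid region. The nearest boundary edge runs (10.50, 0.00)→(0.00, 0.00); distance from the point to it = 2.30 mm. The point is inside the cross-section and 2.30 mm from the nearest boundary — more than the 1.2 mm shell width (3 × 0.4), so it's in the infill interior.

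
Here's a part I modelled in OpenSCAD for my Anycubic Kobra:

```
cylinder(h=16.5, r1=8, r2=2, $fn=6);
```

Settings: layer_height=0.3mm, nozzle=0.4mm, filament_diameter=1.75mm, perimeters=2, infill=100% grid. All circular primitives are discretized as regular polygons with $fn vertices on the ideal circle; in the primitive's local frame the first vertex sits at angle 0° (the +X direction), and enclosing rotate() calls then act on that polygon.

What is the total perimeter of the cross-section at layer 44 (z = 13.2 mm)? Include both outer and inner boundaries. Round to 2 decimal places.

19.20 mm

At z = 13.2 mm: the cone (r1=8→r2=2) has section circumradius 3.200 here — a regular 6-gon (perimeter = 2·6·3.200·sin(180°/6) = 19.20 mm). Overall, the cross-section is a single solid region. Total boundary length (outer) = 19.20 mm.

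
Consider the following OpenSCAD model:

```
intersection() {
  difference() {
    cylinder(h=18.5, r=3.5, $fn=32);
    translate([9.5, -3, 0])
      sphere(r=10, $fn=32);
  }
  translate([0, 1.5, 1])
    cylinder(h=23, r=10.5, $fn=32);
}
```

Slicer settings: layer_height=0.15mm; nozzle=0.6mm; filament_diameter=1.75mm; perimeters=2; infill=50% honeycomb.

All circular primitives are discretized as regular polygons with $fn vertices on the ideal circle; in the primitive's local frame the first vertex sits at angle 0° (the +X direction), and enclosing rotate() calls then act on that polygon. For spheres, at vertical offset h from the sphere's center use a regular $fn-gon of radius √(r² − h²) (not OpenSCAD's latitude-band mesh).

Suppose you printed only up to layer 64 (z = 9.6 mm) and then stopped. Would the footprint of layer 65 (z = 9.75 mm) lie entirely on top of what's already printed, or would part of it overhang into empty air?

Compare the two slices. At z = 9.6: the cylinder: section is a regular 32-gon, circumradius r=3.5 (area = (32/2)·3.500²·sin(360°/32) = 38.24 mm²); the r=10 sphere at (9.5, -3) slices to a regular 32-gon of circumradius 2.800 (√(r²−h²) with h=9.6 from center) (area = (32/2)·2.800²·sin(360°/32) = 24.47 mm²); After the difference (first − rest): starting from the r=3.5 cylinder (38.24 mm²), the r=10 sphere at (9.5, -3) misses the remaining region (no effect) — area = 38.24 mm²; the cylinder at (0, 1.5): section is a regular 32-gon, circumradius r=10.5 (area = (32/2)·10.500²·sin(360°/32) = 344.14 mm²); After intersecting: the result so far lies inside the r=10.5 cylinder at (0, 1.5), so it is kept whole — area = 38.24 mm². At z = 9.75: the r=3.5 cylinder contributes a regular 32-gon of circumradius 3.5 (area = (32/2)·3.500²·sin(360°/32) = 38.24 mm²); the r=10 sphere at (9.5, -3) slices to a regular 32-gon of circumradius 2.222 (√(r²−h²) with h=9.75 from center) (area = (32/2)·2.222²·sin(360°/32) = 15.41 mm²); After the difference (first − rest): starting from the r=3.5 cylinder (38.24 mm²), the r=10 sphere at (9.5, -3) misses the remaining region (no effect) — area = 38.24 mm²; the r=10.5 cylinder at (0, 1.5) contributes a regular 32-gon of circumradius 10.5 (area = (32/2)·10.500²·sin(360°/32) = 344.14 mm²); Taking the intersection: the result so far lies inside the r=10.5 cylinder at (0, 1.5), so it is kept whole — area = 38.24 mm². Checking containment: the cross-section at z = 9.75 is a subset of the cross-section at z = 9.6.

entirely on top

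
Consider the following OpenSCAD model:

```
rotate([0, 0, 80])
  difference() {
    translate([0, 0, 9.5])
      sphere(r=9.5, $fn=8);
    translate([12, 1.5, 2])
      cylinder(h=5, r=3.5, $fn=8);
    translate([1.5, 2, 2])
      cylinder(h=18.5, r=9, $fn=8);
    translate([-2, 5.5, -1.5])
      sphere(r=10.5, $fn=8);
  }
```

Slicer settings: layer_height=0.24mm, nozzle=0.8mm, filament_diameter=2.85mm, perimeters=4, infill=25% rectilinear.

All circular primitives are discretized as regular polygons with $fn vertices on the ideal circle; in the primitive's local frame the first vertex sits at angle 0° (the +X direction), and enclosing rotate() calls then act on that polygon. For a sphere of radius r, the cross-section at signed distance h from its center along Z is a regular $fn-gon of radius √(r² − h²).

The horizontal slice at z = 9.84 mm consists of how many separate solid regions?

1

At z = 9.84 mm: the r=9.5 sphere slices to a regular 8-gon of circumradius 9.494 (√(r²−h²) with h=0.34 from center); the cylinder at (12, 1.5) does not reach this height (z outside [2, 7]); the r=9 cylinder at (1.5, 2) contributes a regular 8-gon of circumradius 9; the sphere at (-2, 5.5) does not reach this height (|z−center|=11.340 > r=10.5); Subtracting the remaining from the first: starting from the r=9.5 sphere, the r=9 cylinder at (1.5, 2) partially overlaps it — only the 197.07 mm² overlap (of its 229.10 mm²) is removed, clipping the outline — 1 connected region; (whole slice rotated 80° about Z — lengths, areas and connectivity unchanged). The result has 1 disconnected region.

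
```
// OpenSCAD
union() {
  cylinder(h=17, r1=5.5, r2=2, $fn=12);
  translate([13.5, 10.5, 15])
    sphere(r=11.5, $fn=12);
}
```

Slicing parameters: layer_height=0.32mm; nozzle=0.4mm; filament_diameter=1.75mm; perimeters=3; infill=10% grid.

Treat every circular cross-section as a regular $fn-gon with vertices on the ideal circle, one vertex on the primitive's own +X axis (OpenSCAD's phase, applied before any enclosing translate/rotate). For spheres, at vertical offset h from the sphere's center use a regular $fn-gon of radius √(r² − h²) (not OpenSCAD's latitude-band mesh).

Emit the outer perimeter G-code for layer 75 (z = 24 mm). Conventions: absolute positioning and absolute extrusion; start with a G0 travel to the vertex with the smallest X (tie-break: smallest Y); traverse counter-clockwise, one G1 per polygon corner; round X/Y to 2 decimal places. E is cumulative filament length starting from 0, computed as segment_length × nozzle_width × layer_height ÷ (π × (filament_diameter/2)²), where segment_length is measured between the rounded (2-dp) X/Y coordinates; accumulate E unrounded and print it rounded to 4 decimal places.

At z = 24 mm: the cone is absent (z outside [0, 17]); the r=11.5 sphere at (13.5, 10.5) slices to a regular 12-gon of circumradius 7.159 (√(r²−h²) with h=9 from center); Combining (union): only the r=11.5 sphere at (13.5, 10.5) is present, so the union is just that shape — 1 connected region. The outline is a single polygon with 12 vertices. Extrusion per mm of travel: 0.4 × 0.32 / (π × 0.875²) = 0.053216. Accumulating E over each segment gives final E = 2.3667.

G0 X6.34 Y10.50 Z24.00
G1 X7.30 Y6.92 E0.1972
G1 X9.92 Y4.30 E0.3944
G1 X13.50 Y3.34 E0.5917
G1 X17.08 Y4.30 E0.7889
G1 X19.70 Y6.92 E0.9861
G1 X20.66 Y10.50 E1.1833
G1 X19.70 Y14.08 E1.3806
G1 X17.08 Y16.70 E1.5778
G1 X13.50 Y17.66 E1.7750
G1 X9.92 Y16.70 E1.9723
G1 X7.30 Y14.08 E2.1694
G1 X6.34 Y10.50 E2.3667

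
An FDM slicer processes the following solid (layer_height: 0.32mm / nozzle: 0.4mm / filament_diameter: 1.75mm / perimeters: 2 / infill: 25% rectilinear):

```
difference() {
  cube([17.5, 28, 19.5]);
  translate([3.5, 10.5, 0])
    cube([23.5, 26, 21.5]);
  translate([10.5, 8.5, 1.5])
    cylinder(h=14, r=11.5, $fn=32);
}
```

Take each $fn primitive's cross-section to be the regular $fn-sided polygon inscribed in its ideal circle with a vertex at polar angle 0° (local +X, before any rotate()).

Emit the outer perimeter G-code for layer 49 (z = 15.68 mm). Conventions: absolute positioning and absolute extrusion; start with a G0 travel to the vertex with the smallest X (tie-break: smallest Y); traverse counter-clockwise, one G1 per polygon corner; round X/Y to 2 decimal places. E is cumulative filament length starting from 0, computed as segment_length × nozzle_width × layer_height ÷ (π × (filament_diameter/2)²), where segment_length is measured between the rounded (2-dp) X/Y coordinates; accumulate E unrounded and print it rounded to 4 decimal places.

G0 X0.00 Y0.00 Z15.68
G1 X17.50 Y0.00 E0.9313
G1 X17.50 Y10.50 E1.4901
G1 X3.50 Y10.50 E2.2351
G1 X3.50 Y28.00 E3.1664
G1 X0.00 Y28.00 E3.3526
G1 X0.00 Y0.00 E4.8427

At z = 15.68 mm: the cube is present — its section is the full 17.5×28 rectangle; the 23.5×26 cube at (3.5, 10.5) contributes its full rectangle; the cylinder at (10.5, 8.5) is not intersected at this z (z outside [1.5, 15.5]); Taking the first minus the rest: starting from the 17.5×28 cube, the 23.5×26 cube at (3.5, 10.5) partially overlaps it — only the 245.00 mm² overlap (of its 611.00 mm²) is removed, clipping the outline — 1 connected region. The outline is a single polygon with 6 vertices. Extrusion per mm of travel: 0.4 × 0.32 / (π × 0.875²) = 0.053216. Accumulating E over each segment gives final E = 4.8427.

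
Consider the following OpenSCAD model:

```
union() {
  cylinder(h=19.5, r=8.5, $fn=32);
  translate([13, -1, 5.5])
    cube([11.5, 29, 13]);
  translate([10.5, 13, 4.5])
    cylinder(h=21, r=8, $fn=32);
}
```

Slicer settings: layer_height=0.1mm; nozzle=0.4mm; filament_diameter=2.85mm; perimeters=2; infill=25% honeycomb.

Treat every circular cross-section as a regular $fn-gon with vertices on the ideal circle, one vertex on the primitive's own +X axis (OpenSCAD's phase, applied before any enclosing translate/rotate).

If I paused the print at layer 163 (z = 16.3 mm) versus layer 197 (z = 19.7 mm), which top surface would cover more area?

Layer 163 (z = 16.3): the r=8.5 cylinder gives a regular 32-gon of circumradius 8.5 (constant along its height) (area = (32/2)·8.500²·sin(360°/32) = 225.52 mm²); the cube at (13, -1) is present — its section is the full 11.5×29 rectangle (area 333.50 mm²); the r=8 cylinder at (10.5, 13) gives a regular 32-gon of circumradius 8 (constant along its height) (area = (32/2)·8.000²·sin(360°/32) = 199.77 mm²); Combining (union): the regions partially overlap — summed areas 758.80 mm² minus the doubly-counted overlap 60.68 mm² gives 698.11 mm² — area = 698.11 mm². So its area = 698.11 mm². Layer 197 (z = 19.7): the cylinder does not reach this height (z outside [0, 19.5]); the cube at (13, -1) is not intersected at this z (z outside [5.5, 18.5]); the r=8 cylinder at (10.5, 13) gives a regular 32-gon of circumradius 8 (constant along its height) (area = (32/2)·8.000²·sin(360°/32) = 199.77 mm²); Combining (union): only the r=8 cylinder at (10.5, 13) is present, so the union is just that shape — area = 199.77 mm². So its area = 199.77 mm². Layer 163 is larger (698.11 vs 199.77 mm²).

layer 163 (z = 16.3 mm)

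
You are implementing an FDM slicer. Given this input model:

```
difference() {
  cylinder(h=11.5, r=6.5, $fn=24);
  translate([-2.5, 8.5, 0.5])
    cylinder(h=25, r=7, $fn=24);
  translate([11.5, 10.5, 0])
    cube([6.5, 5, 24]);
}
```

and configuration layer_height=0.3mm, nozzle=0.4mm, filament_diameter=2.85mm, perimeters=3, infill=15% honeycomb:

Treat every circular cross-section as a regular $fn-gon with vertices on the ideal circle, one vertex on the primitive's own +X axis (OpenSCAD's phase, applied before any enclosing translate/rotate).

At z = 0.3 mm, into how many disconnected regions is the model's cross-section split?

1

At z = 0.3 mm: the r=6.5 cylinder contributes a regular 24-gon of circumradius 6.5; the cylinder at (-2.5, 8.5) does not reach this height (z outside [0.5, 25.5]); the cube at (11.5, 10.5) (footprint 6.5×5) is included at this height; After the difference (first − rest): starting from the r=6.5 cylinder, the 6.5×5 cube at (11.5, 10.5) misses the remaining region (no effect) — 1 connected region. The result has 1 disconnected region.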